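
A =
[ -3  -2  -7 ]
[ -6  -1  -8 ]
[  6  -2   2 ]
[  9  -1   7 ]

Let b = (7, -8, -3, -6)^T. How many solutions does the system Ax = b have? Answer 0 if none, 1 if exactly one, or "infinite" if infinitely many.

Row reduce the augmented matrix [A | b].
R2 ← R2 − (2)·R1: [0, 3, 6, -22]
R3 ← R3 + (2)·R1: [0, -6, -12, 11]
R4 ← R4 + (3)·R1: [0, -7, -14, 15]
R3 ← R3 + (2)·R2: [0, 0, 0, -33]
R4 ← R4 + (7/3)·R2: [0, 0, 0, -109/3]
R4 ← R4 − (109/99)·R3: [0, 0, 0, 0]
The echelon form has 3 nonzero rows; the last pivot sits in the augmented column, so rank(A) = 2 but rank([A|b]) = 3.
Since the ranks differ, the system is inconsistent.
It has no solutions.

0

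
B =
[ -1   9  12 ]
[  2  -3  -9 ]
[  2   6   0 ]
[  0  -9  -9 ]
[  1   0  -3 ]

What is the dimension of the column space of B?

Row reduce to echelon form.
R2 ← R2 + (2)·R1: [0, 15, 15]
R3 ← R3 + (2)·R1: [0, 24, 24]
R5 ← R5 + R1: [0, 9, 9]
R3 ← R3 − (8/5)·R2: [0, 0, 0]
R4 ← R4 + (3/5)·R2: [0, 0, 0]
R5 ← R5 − (3/5)·R2: [0, 0, 0]
Echelon form has 2 nonzero rows, so rank(B) = 2.
The column space has dimension equal to the rank: 2.

2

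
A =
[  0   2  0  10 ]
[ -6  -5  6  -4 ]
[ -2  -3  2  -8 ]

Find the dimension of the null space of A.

Row reduce to echelon form.
Swap R1 ↔ R2
R3 ← R3 − (1/3)·R1: [0, -4/3, 0, -20/3]
R3 ← R3 + (2/3)·R2: [0, 0, 0, 0]
2 nonzero rows, so rank(A) = 2.
A has 4 columns; by rank–nullity, nullity = 4 − 2 = 2.

2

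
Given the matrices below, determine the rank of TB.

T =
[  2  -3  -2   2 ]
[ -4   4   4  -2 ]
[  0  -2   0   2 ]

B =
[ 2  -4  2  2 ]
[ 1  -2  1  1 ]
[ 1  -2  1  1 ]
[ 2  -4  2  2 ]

First compute TB:
[[  3,  -6,   3,   3],
 [ -4,   8,  -4,  -4],
 [  2,  -4,   2,   2]]
Now row reduce the product.
R2 ← R2 + (4/3)·R1: [0, 0, 0, 0]
R3 ← R3 − (2/3)·R1: [0, 0, 0, 0]
1 nonzero row, so rank(TB) = 1.

1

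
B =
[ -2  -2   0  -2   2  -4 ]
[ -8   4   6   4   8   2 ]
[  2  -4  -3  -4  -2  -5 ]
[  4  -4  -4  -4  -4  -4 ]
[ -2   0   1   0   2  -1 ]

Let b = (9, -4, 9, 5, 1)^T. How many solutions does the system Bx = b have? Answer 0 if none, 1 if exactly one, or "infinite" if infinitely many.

0

Row reduce the augmented matrix [B | b].
R2 ← R2 − (4)·R1: [0, 12, 6, 12, 0, 18, -40]
R3 ← R3 + R1: [0, -6, -3, -6, 0, -9, 18]
R4 ← R4 + (2)·R1: [0, -8, -4, -8, 0, -12, 23]
R5 ← R5 − R1: [0, 2, 1, 2, 0, 3, -8]
R3 ← R3 + (1/2)·R2: [0, 0, 0, 0, 0, 0, -2]
R4 ← R4 + (2/3)·R2: [0, 0, 0, 0, 0, 0, -11/3]
R5 ← R5 − (1/6)·R2: [0, 0, 0, 0, 0, 0, -4/3]
R4 ← R4 − (11/6)·R3: [0, 0, 0, 0, 0, 0, 0]
R5 ← R5 − (2/3)·R3: [0, 0, 0, 0, 0, 0, 0]
The echelon form has 3 nonzero rows; the last pivot sits in the augmented column, so rank(B) = 2 but rank([B|b]) = 3.
Since the ranks differ, the system is inconsistent.
It has no solutions.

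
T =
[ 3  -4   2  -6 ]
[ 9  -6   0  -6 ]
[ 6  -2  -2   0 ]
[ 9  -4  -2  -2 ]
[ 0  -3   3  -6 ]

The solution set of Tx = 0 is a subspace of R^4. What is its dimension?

2

Row reduce to echelon form.
R2 ← R2 − (3)·R1: [0, 6, -6, 12]
R3 ← R3 − (2)·R1: [0, 6, -6, 12]
R4 ← R4 − (3)·R1: [0, 8, -8, 16]
R3 ← R3 − R2: [0, 0, 0, 0]
R4 ← R4 − (4/3)·R2: [0, 0, 0, 0]
R5 ← R5 + (1/2)·R2: [0, 0, 0, 0]
2 nonzero rows, so rank(T) = 2.
T has 4 columns; by rank–nullity, nullity = 4 − 2 = 2.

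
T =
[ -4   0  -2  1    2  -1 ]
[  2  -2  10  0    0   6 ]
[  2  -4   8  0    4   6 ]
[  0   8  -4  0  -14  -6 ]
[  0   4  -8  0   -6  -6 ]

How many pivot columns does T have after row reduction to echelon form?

4

Row reduce to echelon form.
R2 ← R2 + (1/2)·R1: [0, -2, 9, 1/2, 1, 11/2]
R3 ← R3 + (1/2)·R1: [0, -4, 7, 1/2, 5, 11/2]
R3 ← R3 − (2)·R2: [0, 0, -11, -1/2, 3, -11/2]
R4 ← R4 + (4)·R2: [0, 0, 32, 2, -10, 16]
R5 ← R5 + (2)·R2: [0, 0, 10, 1, -4, 5]
R4 ← R4 + (32/11)·R3: [0, 0, 0, 6/11, -14/11, 0]
R5 ← R5 + (10/11)·R3: [0, 0, 0, 6/11, -14/11, 0]
R5 ← R5 − R4: [0, 0, 0, 0, 0, 0]
Echelon form has 4 nonzero rows, so rank(T) = 4.
Each nonzero row contributes one pivot column: 4 pivot columns.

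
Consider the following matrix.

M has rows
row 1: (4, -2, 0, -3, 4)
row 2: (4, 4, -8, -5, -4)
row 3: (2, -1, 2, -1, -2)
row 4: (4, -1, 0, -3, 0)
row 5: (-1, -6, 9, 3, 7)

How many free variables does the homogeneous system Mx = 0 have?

2

Row reduce to echelon form.
R2 ← R2 − R1: [0, 6, -8, -2, -8]
R3 ← R3 − (1/2)·R1: [0, 0, 2, 1/2, -4]
R4 ← R4 − R1: [0, 1, 0, 0, -4]
R5 ← R5 + (1/4)·R1: [0, -13/2, 9, 9/4, 8]
R4 ← R4 − (1/6)·R2: [0, 0, 4/3, 1/3, -8/3]
R5 ← R5 + (13/12)·R2: [0, 0, 1/3, 1/12, -2/3]
R4 ← R4 − (2/3)·R3: [0, 0, 0, 0, 0]
R5 ← R5 − (1/6)·R3: [0, 0, 0, 0, 0]
3 nonzero rows, so rank(M) = 3.
M has 5 columns; by rank–nullity, nullity = 5 − 3 = 2.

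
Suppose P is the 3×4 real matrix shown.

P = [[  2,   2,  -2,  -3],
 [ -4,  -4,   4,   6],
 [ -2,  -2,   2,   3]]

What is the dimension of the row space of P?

Row reduce to echelon form.
R2 ← R2 + (2)·R1: [0, 0, 0, 0]
R3 ← R3 + R1: [0, 0, 0, 0]
Echelon form has 1 nonzero row, so rank(P) = 1.
The row space has dimension equal to the rank: 1.

1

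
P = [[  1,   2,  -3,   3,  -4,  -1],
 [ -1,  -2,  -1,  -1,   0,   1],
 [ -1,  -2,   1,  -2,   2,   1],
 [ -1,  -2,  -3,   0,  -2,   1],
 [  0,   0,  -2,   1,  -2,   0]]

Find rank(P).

2

Row reduce to echelon form.
R2 ← R2 + R1: [0, 0, -4, 2, -4, 0]
R3 ← R3 + R1: [0, 0, -2, 1, -2, 0]
R4 ← R4 + R1: [0, 0, -6, 3, -6, 0]
R3 ← R3 − (1/2)·R2: [0, 0, 0, 0, 0, 0]
R4 ← R4 − (3/2)·R2: [0, 0, 0, 0, 0, 0]
R5 ← R5 − (1/2)·R2: [0, 0, 0, 0, 0, 0]
Echelon form has 2 nonzero rows, so rank(P) = 2.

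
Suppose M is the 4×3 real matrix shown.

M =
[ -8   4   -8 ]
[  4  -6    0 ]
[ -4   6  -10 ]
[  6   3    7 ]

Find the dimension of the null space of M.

0

Row reduce to echelon form.
R2 ← R2 + (1/2)·R1: [0, -4, -4]
R3 ← R3 − (1/2)·R1: [0, 4, -6]
R4 ← R4 + (3/4)·R1: [0, 6, 1]
R3 ← R3 + R2: [0, 0, -10]
R4 ← R4 + (3/2)·R2: [0, 0, -5]
R4 ← R4 − (1/2)·R3: [0, 0, 0]
3 nonzero rows, so rank(M) = 3.
M has 3 columns; by rank–nullity, nullity = 3 − 3 = 0.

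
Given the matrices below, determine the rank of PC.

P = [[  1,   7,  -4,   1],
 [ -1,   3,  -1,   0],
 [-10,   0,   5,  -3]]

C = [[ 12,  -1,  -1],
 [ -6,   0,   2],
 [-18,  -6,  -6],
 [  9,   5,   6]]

2

First compute PC:
[[ 51,  28,  43],
 [-12,   7,  13],
 [-237, -35, -38]]
Now row reduce the product.
R2 ← R2 + (4/17)·R1: [0, 231/17, 393/17]
R3 ← R3 + (79/17)·R1: [0, 1617/17, 2751/17]
R3 ← R3 − (7)·R2: [0, 0, 0]
2 nonzero rows, so rank(PC) = 2.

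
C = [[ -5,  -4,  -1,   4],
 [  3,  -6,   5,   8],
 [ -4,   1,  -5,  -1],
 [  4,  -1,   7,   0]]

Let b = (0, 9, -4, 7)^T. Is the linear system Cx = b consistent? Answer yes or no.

no

Row reduce the augmented matrix [C | b].
R2 ← R2 + (3/5)·R1: [0, -42/5, 22/5, 52/5, 9]
R3 ← R3 − (4/5)·R1: [0, 21/5, -21/5, -21/5, -4]
R4 ← R4 + (4/5)·R1: [0, -21/5, 31/5, 16/5, 7]
R3 ← R3 + (1/2)·R2: [0, 0, -2, 1, 1/2]
R4 ← R4 − (1/2)·R2: [0, 0, 4, -2, 5/2]
R4 ← R4 + (2)·R3: [0, 0, 0, 0, 7/2]
The echelon form has 4 nonzero rows; the last pivot sits in the augmented column, so rank(C) = 3 but rank([C|b]) = 4.
Since the ranks differ, the system is inconsistent.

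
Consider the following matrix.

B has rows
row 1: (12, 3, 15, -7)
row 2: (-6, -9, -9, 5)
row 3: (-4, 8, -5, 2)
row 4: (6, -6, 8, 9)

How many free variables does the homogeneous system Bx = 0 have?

Row reduce to echelon form.
R2 ← R2 + (1/2)·R1: [0, -15/2, -3/2, 3/2]
R3 ← R3 + (1/3)·R1: [0, 9, 0, -1/3]
R4 ← R4 − (1/2)·R1: [0, -15/2, 1/2, 25/2]
R3 ← R3 + (6/5)·R2: [0, 0, -9/5, 22/15]
R4 ← R4 − R2: [0, 0, 2, 11]
R4 ← R4 + (10/9)·R3: [0, 0, 0, 341/27]
4 nonzero rows, so rank(B) = 4.
B has 4 columns; by rank–nullity, nullity = 4 − 4 = 0.

0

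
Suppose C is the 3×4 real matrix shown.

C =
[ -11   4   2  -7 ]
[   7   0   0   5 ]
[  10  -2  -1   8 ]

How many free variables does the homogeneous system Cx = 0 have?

Row reduce to echelon form.
R2 ← R2 + (7/11)·R1: [0, 28/11, 14/11, 6/11]
R3 ← R3 + (10/11)·R1: [0, 18/11, 9/11, 18/11]
R3 ← R3 − (9/14)·R2: [0, 0, 0, 9/7]
3 nonzero rows, so rank(C) = 3.
C has 4 columns; by rank–nullity, nullity = 4 − 3 = 1.

1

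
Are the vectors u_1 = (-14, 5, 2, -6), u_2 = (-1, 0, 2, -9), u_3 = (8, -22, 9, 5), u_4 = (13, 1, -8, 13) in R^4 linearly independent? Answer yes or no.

Form the matrix with these vectors as rows and row reduce.
R2 ← R2 − (1/14)·R1: [0, -5/14, 13/7, -60/7]
R3 ← R3 + (4/7)·R1: [0, -134/7, 71/7, 11/7]
R4 ← R4 + (13/14)·R1: [0, 79/14, -43/7, 52/7]
R3 ← R3 − (268/5)·R2: [0, 0, -447/5, 461]
R4 ← R4 + (79/5)·R2: [0, 0, 116/5, -128]
R4 ← R4 + (116/447)·R3: [0, 0, 0, -3740/447]
4 nonzero rows, so the 4 vectors span a space of dimension 4.
Since 4 = 4, the vectors are linearly independent.

yes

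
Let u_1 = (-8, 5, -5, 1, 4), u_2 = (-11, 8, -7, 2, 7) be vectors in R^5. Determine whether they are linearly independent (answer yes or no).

yes

Form the matrix with these vectors as rows and row reduce.
R2 ← R2 − (11/8)·R1: [0, 9/8, -1/8, 5/8, 3/2]
2 nonzero rows, so the 2 vectors span a space of dimension 2.
Since 2 = 2, the vectors are linearly independent.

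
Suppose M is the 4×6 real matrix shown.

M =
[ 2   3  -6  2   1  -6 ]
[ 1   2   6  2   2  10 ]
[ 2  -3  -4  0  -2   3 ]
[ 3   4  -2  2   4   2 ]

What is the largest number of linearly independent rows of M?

4

Row reduce to echelon form.
R2 ← R2 − (1/2)·R1: [0, 1/2, 9, 1, 3/2, 13]
R3 ← R3 − R1: [0, -6, 2, -2, -3, 9]
R4 ← R4 − (3/2)·R1: [0, -1/2, 7, -1, 5/2, 11]
R3 ← R3 + (12)·R2: [0, 0, 110, 10, 15, 165]
R4 ← R4 + R2: [0, 0, 16, 0, 4, 24]
R4 ← R4 − (8/55)·R3: [0, 0, 0, -16/11, 20/11, 0]
Echelon form has 4 nonzero rows, so rank(M) = 4.
The rank gives the maximum number of linearly independent rows: 4.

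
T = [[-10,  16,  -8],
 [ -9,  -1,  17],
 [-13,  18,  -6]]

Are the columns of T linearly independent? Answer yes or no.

Row reduce T to echelon form.
R2 ← R2 − (9/10)·R1: [0, -77/5, 121/5]
R3 ← R3 − (13/10)·R1: [0, -14/5, 22/5]
R3 ← R3 − (2/11)·R2: [0, 0, 0]
2 pivots among 3 columns.
Only 2 < 3 pivot columns, so the columns are linearly dependent.

no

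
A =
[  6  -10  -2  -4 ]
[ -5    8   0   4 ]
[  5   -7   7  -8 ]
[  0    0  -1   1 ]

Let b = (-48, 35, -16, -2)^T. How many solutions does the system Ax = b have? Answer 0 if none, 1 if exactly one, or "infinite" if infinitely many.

infinite

Row reduce the augmented matrix [A | b].
R2 ← R2 + (5/6)·R1: [0, -1/3, -5/3, 2/3, -5]
R3 ← R3 − (5/6)·R1: [0, 4/3, 26/3, -14/3, 24]
R3 ← R3 + (4)·R2: [0, 0, 2, -2, 4]
R4 ← R4 + (1/2)·R3: [0, 0, 0, 0, 0]
The echelon form has 3 nonzero rows, and every pivot lies in the first 4 columns, so rank(A) = rank([A|b]) = 3.
The system is consistent.
rank = 3 < 4 unknowns, so there are infinitely many solutions.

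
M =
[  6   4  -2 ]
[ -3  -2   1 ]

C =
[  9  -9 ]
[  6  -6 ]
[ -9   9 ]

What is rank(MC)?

1

First compute MC:
[[ 96, -96],
 [-48,  48]]
Now row reduce the product.
R2 ← R2 + (1/2)·R1: [0, 0]
1 nonzero row, so rank(MC) = 1.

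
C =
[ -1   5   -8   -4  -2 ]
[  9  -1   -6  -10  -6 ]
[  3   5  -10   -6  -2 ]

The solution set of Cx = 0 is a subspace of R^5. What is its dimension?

2

Row reduce to echelon form.
R2 ← R2 + (9)·R1: [0, 44, -78, -46, -24]
R3 ← R3 + (3)·R1: [0, 20, -34, -18, -8]
R3 ← R3 − (5/11)·R2: [0, 0, 16/11, 32/11, 32/11]
3 nonzero rows, so rank(C) = 3.
C has 5 columns; by rank–nullity, nullity = 5 − 3 = 2.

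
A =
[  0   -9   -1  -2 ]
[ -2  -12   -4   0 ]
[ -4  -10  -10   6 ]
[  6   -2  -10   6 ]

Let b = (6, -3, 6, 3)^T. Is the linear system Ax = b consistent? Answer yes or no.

no

Row reduce the augmented matrix [A | b].
Swap R1 ↔ R2
R3 ← R3 − (2)·R1: [0, 14, -2, 6, 12]
R4 ← R4 + (3)·R1: [0, -38, -22, 6, -6]
R3 ← R3 + (14/9)·R2: [0, 0, -32/9, 26/9, 64/3]
R4 ← R4 − (38/9)·R2: [0, 0, -160/9, 130/9, -94/3]
R4 ← R4 − (5)·R3: [0, 0, 0, 0, -138]
The echelon form has 4 nonzero rows; the last pivot sits in the augmented column, so rank(A) = 3 but rank([A|b]) = 4.
Since the ranks differ, the system is inconsistent.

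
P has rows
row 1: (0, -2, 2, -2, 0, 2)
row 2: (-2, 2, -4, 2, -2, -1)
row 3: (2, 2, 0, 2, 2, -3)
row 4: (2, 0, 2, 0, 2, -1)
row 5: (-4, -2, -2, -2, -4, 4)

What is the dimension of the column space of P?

Row reduce to echelon form.
Swap R1 ↔ R2
R3 ← R3 + R1: [0, 4, -4, 4, 0, -4]
R4 ← R4 + R1: [0, 2, -2, 2, 0, -2]
R5 ← R5 − (2)·R1: [0, -6, 6, -6, 0, 6]
R3 ← R3 + (2)·R2: [0, 0, 0, 0, 0, 0]
R4 ← R4 + R2: [0, 0, 0, 0, 0, 0]
R5 ← R5 − (3)·R2: [0, 0, 0, 0, 0, 0]
Echelon form has 2 nonzero rows, so rank(P) = 2.
The column space has dimension equal to the rank: 2.

2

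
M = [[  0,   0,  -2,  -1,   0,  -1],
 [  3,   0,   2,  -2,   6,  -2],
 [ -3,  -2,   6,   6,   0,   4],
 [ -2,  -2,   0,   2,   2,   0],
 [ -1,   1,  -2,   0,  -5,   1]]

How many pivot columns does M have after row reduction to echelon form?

3

Row reduce to echelon form.
Swap R1 ↔ R2
R3 ← R3 + R1: [0, -2, 8, 4, 6, 2]
R4 ← R4 + (2/3)·R1: [0, -2, 4/3, 2/3, 6, -4/3]
R5 ← R5 + (1/3)·R1: [0, 1, -4/3, -2/3, -3, 1/3]
Swap R2 ↔ R3
R4 ← R4 − R2: [0, 0, -20/3, -10/3, 0, -10/3]
R5 ← R5 + (1/2)·R2: [0, 0, 8/3, 4/3, 0, 4/3]
R4 ← R4 − (10/3)·R3: [0, 0, 0, 0, 0, 0]
R5 ← R5 + (4/3)·R3: [0, 0, 0, 0, 0, 0]
Echelon form has 3 nonzero rows, so rank(M) = 3.
Each nonzero row contributes one pivot column: 3 pivot columns.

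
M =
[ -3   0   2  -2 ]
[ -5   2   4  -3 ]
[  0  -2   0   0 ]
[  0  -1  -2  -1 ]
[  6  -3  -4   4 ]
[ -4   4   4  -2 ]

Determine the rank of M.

3

Row reduce to echelon form.
R2 ← R2 − (5/3)·R1: [0, 2, 2/3, 1/3]
R5 ← R5 + (2)·R1: [0, -3, 0, 0]
R6 ← R6 − (4/3)·R1: [0, 4, 4/3, 2/3]
R3 ← R3 + R2: [0, 0, 2/3, 1/3]
R4 ← R4 + (1/2)·R2: [0, 0, -5/3, -5/6]
R5 ← R5 + (3/2)·R2: [0, 0, 1, 1/2]
R6 ← R6 − (2)·R2: [0, 0, 0, 0]
R4 ← R4 + (5/2)·R3: [0, 0, 0, 0]
R5 ← R5 − (3/2)·R3: [0, 0, 0, 0]
Echelon form has 3 nonzero rows, so rank(M) = 3.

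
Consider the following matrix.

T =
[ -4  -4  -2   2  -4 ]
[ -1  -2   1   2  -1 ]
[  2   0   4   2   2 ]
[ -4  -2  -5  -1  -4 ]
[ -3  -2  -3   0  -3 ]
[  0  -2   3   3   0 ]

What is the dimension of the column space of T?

2

Row reduce to echelon form.
R2 ← R2 − (1/4)·R1: [0, -1, 3/2, 3/2, 0]
R3 ← R3 + (1/2)·R1: [0, -2, 3, 3, 0]
R4 ← R4 − R1: [0, 2, -3, -3, 0]
R5 ← R5 − (3/4)·R1: [0, 1, -3/2, -3/2, 0]
R3 ← R3 − (2)·R2: [0, 0, 0, 0, 0]
R4 ← R4 + (2)·R2: [0, 0, 0, 0, 0]
R5 ← R5 + R2: [0, 0, 0, 0, 0]
R6 ← R6 − (2)·R2: [0, 0, 0, 0, 0]
Echelon form has 2 nonzero rows, so rank(T) = 2.
The column space has dimension equal to the rank: 2.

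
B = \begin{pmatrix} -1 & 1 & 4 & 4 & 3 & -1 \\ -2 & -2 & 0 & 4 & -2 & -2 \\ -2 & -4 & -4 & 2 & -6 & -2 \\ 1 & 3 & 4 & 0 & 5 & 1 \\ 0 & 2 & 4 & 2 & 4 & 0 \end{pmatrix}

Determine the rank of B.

2

Row reduce to echelon form.
R2 ← R2 − (2)·R1: [0, -4, -8, -4, -8, 0]
R3 ← R3 − (2)·R1: [0, -6, -12, -6, -12, 0]
R4 ← R4 + R1: [0, 4, 8, 4, 8, 0]
R3 ← R3 − (3/2)·R2: [0, 0, 0, 0, 0, 0]
R4 ← R4 + R2: [0, 0, 0, 0, 0, 0]
R5 ← R5 + (1/2)·R2: [0, 0, 0, 0, 0, 0]
Echelon form has 2 nonzero rows, so rank(B) = 2.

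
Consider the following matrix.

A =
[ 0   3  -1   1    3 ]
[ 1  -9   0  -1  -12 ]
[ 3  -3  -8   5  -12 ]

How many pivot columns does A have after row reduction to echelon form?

2

Row reduce to echelon form.
Swap R1 ↔ R2
R3 ← R3 − (3)·R1: [0, 24, -8, 8, 24]
R3 ← R3 − (8)·R2: [0, 0, 0, 0, 0]
Echelon form has 2 nonzero rows, so rank(A) = 2.
Each nonzero row contributes one pivot column: 2 pivot columns.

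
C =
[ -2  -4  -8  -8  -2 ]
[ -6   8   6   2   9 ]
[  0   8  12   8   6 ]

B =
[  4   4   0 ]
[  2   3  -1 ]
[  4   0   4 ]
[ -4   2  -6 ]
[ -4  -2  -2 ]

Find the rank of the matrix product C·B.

First compute CB:
[[ -8, -32,  24],
 [-28, -14, -14],
 [  8,  28, -20]]
Now row reduce the product.
R2 ← R2 − (7/2)·R1: [0, 98, -98]
R3 ← R3 + R1: [0, -4, 4]
R3 ← R3 + (2/49)·R2: [0, 0, 0]
2 nonzero rows, so rank(CB) = 2.

2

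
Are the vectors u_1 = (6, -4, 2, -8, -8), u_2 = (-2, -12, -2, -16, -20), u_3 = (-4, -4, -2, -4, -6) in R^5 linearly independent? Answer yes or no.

Form the matrix with these vectors as rows and row reduce.
R2 ← R2 + (1/3)·R1: [0, -40/3, -4/3, -56/3, -68/3]
R3 ← R3 + (2/3)·R1: [0, -20/3, -2/3, -28/3, -34/3]
R3 ← R3 − (1/2)·R2: [0, 0, 0, 0, 0]
2 nonzero rows, so the 3 vectors span a space of dimension 2.
Since 2 < 3, the vectors are linearly dependent.

no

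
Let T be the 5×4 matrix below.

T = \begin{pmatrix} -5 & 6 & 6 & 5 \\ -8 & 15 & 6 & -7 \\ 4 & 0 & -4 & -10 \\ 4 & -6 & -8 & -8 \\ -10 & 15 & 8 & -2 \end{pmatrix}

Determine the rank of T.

Row reduce to echelon form.
R2 ← R2 − (8/5)·R1: [0, 27/5, -18/5, -15]
R3 ← R3 + (4/5)·R1: [0, 24/5, 4/5, -6]
R4 ← R4 + (4/5)·R1: [0, -6/5, -16/5, -4]
R5 ← R5 − (2)·R1: [0, 3, -4, -12]
R3 ← R3 − (8/9)·R2: [0, 0, 4, 22/3]
R4 ← R4 + (2/9)·R2: [0, 0, -4, -22/3]
R5 ← R5 − (5/9)·R2: [0, 0, -2, -11/3]
R4 ← R4 + R3: [0, 0, 0, 0]
R5 ← R5 + (1/2)·R3: [0, 0, 0, 0]
Echelon form has 3 nonzero rows, so rank(T) = 3.

3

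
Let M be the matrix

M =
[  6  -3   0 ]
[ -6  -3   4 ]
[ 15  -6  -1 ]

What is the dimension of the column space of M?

Row reduce to echelon form.
R2 ← R2 + R1: [0, -6, 4]
R3 ← R3 − (5/2)·R1: [0, 3/2, -1]
R3 ← R3 + (1/4)·R2: [0, 0, 0]
Echelon form has 2 nonzero rows, so rank(M) = 2.
The column space has dimension equal to the rank: 2.

2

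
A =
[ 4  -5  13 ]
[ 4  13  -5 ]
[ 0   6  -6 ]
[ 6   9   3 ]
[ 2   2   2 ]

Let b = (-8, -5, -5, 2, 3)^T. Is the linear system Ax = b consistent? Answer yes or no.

Row reduce the augmented matrix [A | b].
R2 ← R2 − R1: [0, 18, -18, 3]
R4 ← R4 − (3/2)·R1: [0, 33/2, -33/2, 14]
R5 ← R5 − (1/2)·R1: [0, 9/2, -9/2, 7]
R3 ← R3 − (1/3)·R2: [0, 0, 0, -6]
R4 ← R4 − (11/12)·R2: [0, 0, 0, 45/4]
R5 ← R5 − (1/4)·R2: [0, 0, 0, 25/4]
R4 ← R4 + (15/8)·R3: [0, 0, 0, 0]
R5 ← R5 + (25/24)·R3: [0, 0, 0, 0]
The echelon form has 3 nonzero rows; the last pivot sits in the augmented column, so rank(A) = 2 but rank([A|b]) = 3.
Since the ranks differ, the system is inconsistent.

no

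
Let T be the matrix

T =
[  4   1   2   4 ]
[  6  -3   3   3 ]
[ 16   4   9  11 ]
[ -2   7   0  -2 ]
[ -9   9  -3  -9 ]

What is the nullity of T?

1

Row reduce to echelon form.
R2 ← R2 − (3/2)·R1: [0, -9/2, 0, -3]
R3 ← R3 − (4)·R1: [0, 0, 1, -5]
R4 ← R4 + (1/2)·R1: [0, 15/2, 1, 0]
R5 ← R5 + (9/4)·R1: [0, 45/4, 3/2, 0]
R4 ← R4 + (5/3)·R2: [0, 0, 1, -5]
R5 ← R5 + (5/2)·R2: [0, 0, 3/2, -15/2]
R4 ← R4 − R3: [0, 0, 0, 0]
R5 ← R5 − (3/2)·R3: [0, 0, 0, 0]
3 nonzero rows, so rank(T) = 3.
T has 4 columns; by rank–nullity, nullity = 4 − 3 = 1.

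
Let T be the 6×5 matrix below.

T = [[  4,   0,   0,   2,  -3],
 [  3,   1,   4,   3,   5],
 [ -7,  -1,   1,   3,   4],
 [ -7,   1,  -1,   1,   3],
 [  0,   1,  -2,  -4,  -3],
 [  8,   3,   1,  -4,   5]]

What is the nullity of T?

0

Row reduce to echelon form.
R2 ← R2 − (3/4)·R1: [0, 1, 4, 3/2, 29/4]
R3 ← R3 + (7/4)·R1: [0, -1, 1, 13/2, -5/4]
R4 ← R4 + (7/4)·R1: [0, 1, -1, 9/2, -9/4]
R6 ← R6 − (2)·R1: [0, 3, 1, -8, 11]
R3 ← R3 + R2: [0, 0, 5, 8, 6]
R4 ← R4 − R2: [0, 0, -5, 3, -19/2]
R5 ← R5 − R2: [0, 0, -6, -11/2, -41/4]
R6 ← R6 − (3)·R2: [0, 0, -11, -25/2, -43/4]
R4 ← R4 + R3: [0, 0, 0, 11, -7/2]
R5 ← R5 + (6/5)·R3: [0, 0, 0, 41/10, -61/20]
R6 ← R6 + (11/5)·R3: [0, 0, 0, 51/10, 49/20]
R5 ← R5 − (41/110)·R4: [0, 0, 0, 0, -96/55]
R6 ← R6 − (51/110)·R4: [0, 0, 0, 0, 224/55]
R6 ← R6 + (7/3)·R5: [0, 0, 0, 0, 0]
5 nonzero rows, so rank(T) = 5.
T has 5 columns; by rank–nullity, nullity = 5 − 5 = 0.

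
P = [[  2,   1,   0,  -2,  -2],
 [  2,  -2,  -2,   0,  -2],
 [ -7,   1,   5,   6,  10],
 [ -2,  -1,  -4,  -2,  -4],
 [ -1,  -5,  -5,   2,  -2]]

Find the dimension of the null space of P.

2

Row reduce to echelon form.
R2 ← R2 − R1: [0, -3, -2, 2, 0]
R3 ← R3 + (7/2)·R1: [0, 9/2, 5, -1, 3]
R4 ← R4 + R1: [0, 0, -4, -4, -6]
R5 ← R5 + (1/2)·R1: [0, -9/2, -5, 1, -3]
R3 ← R3 + (3/2)·R2: [0, 0, 2, 2, 3]
R5 ← R5 − (3/2)·R2: [0, 0, -2, -2, -3]
R4 ← R4 + (2)·R3: [0, 0, 0, 0, 0]
R5 ← R5 + R3: [0, 0, 0, 0, 0]
3 nonzero rows, so rank(P) = 3.
P has 5 columns; by rank–nullity, nullity = 5 − 3 = 2.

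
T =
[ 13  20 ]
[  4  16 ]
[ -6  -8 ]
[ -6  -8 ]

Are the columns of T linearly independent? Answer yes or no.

Row reduce T to echelon form.
R2 ← R2 − (4/13)·R1: [0, 128/13]
R3 ← R3 + (6/13)·R1: [0, 16/13]
R4 ← R4 + (6/13)·R1: [0, 16/13]
R3 ← R3 − (1/8)·R2: [0, 0]
R4 ← R4 − (1/8)·R2: [0, 0]
2 pivots among 2 columns.
Every column is a pivot column, so the columns are linearly independent.

yes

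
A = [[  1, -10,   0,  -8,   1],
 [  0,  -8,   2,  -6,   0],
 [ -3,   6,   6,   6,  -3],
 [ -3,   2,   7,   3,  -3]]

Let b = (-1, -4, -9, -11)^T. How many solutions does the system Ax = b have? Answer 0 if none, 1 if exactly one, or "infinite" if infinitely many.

Row reduce the augmented matrix [A | b].
R3 ← R3 + (3)·R1: [0, -24, 6, -18, 0, -12]
R4 ← R4 + (3)·R1: [0, -28, 7, -21, 0, -14]
R3 ← R3 − (3)·R2: [0, 0, 0, 0, 0, 0]
R4 ← R4 − (7/2)·R2: [0, 0, 0, 0, 0, 0]
The echelon form has 2 nonzero rows, and every pivot lies in the first 5 columns, so rank(A) = rank([A|b]) = 2.
The system is consistent.
rank = 2 < 5 unknowns, so there are infinitely many solutions.

infinite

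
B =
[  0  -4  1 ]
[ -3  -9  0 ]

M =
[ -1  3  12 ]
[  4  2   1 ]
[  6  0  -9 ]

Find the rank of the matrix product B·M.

2

First compute BM:
[[-10,  -8, -13],
 [-33, -27, -45]]
Now row reduce the product.
R2 ← R2 − (33/10)·R1: [0, -3/5, -21/10]
2 nonzero rows, so rank(BM) = 2.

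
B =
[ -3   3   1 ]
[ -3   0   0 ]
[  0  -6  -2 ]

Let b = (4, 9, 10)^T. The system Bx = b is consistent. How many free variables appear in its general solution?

Row reduce the augmented matrix [B | b].
R2 ← R2 − R1: [0, -3, -1, 5]
R3 ← R3 − (2)·R2: [0, 0, 0, 0]
The echelon form has 2 nonzero rows, and every pivot lies in the first 3 columns, so rank(B) = rank([B|b]) = 2.
The system is consistent.
Free variables = (unknowns) − (rank) = 3 − 2 = 1.

1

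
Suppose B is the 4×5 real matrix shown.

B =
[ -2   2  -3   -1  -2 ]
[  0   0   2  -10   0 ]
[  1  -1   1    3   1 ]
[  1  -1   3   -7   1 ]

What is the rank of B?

2

Row reduce to echelon form.
R3 ← R3 + (1/2)·R1: [0, 0, -1/2, 5/2, 0]
R4 ← R4 + (1/2)·R1: [0, 0, 3/2, -15/2, 0]
R3 ← R3 + (1/4)·R2: [0, 0, 0, 0, 0]
R4 ← R4 − (3/4)·R2: [0, 0, 0, 0, 0]
Echelon form has 2 nonzero rows, so rank(B) = 2.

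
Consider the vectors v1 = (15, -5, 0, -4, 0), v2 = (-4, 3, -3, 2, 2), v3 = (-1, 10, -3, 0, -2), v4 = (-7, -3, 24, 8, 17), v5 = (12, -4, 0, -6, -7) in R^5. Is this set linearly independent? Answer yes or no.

no

Form the matrix with these vectors as rows and row reduce.
R2 ← R2 + (4/15)·R1: [0, 5/3, -3, 14/15, 2]
R3 ← R3 + (1/15)·R1: [0, 29/3, -3, -4/15, -2]
R4 ← R4 + (7/15)·R1: [0, -16/3, 24, 92/15, 17]
R5 ← R5 − (4/5)·R1: [0, 0, 0, -14/5, -7]
R3 ← R3 − (29/5)·R2: [0, 0, 72/5, -142/25, -68/5]
R4 ← R4 + (16/5)·R2: [0, 0, 72/5, 228/25, 117/5]
R4 ← R4 − R3: [0, 0, 0, 74/5, 37]
R5 ← R5 + (7/37)·R4: [0, 0, 0, 0, 0]
4 nonzero rows, so the 5 vectors span a space of dimension 4.
Since 4 < 5, the vectors are linearly dependent.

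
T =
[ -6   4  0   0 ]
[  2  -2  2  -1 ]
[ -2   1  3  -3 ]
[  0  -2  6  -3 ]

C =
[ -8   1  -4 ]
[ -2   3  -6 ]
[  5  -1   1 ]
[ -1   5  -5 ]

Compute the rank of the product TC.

3

First compute TC:
[[ 40,   6,   0],
 [ -1, -11,  11],
 [ 32, -17,  20],
 [ 37, -27,  33]]
Now row reduce the product.
R2 ← R2 + (1/40)·R1: [0, -217/20, 11]
R3 ← R3 − (4/5)·R1: [0, -109/5, 20]
R4 ← R4 − (37/40)·R1: [0, -651/20, 33]
R3 ← R3 − (436/217)·R2: [0, 0, -456/217]
R4 ← R4 − (3)·R2: [0, 0, 0]
3 nonzero rows, so rank(TC) = 3.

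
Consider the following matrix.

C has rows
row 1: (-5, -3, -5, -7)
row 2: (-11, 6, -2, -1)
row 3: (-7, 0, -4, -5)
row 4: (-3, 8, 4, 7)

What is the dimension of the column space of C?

2

Row reduce to echelon form.
R2 ← R2 − (11/5)·R1: [0, 63/5, 9, 72/5]
R3 ← R3 − (7/5)·R1: [0, 21/5, 3, 24/5]
R4 ← R4 − (3/5)·R1: [0, 49/5, 7, 56/5]
R3 ← R3 − (1/3)·R2: [0, 0, 0, 0]
R4 ← R4 − (7/9)·R2: [0, 0, 0, 0]
Echelon form has 2 nonzero rows, so rank(C) = 2.
The column space has dimension equal to the rank: 2.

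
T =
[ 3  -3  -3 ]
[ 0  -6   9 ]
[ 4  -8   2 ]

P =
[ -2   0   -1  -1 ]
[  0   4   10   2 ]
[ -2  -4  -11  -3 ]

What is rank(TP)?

1

First compute TP:
[[  0,   0,   0,   0],
 [-18, -60, -159, -39],
 [-12, -40, -106, -26]]
Now row reduce the product.
Swap R1 ↔ R2
R3 ← R3 − (2/3)·R1: [0, 0, 0, 0]
1 nonzero row, so rank(TP) = 1.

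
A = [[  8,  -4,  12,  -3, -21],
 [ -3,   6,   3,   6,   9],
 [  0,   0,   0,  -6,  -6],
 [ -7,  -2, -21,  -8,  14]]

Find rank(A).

Row reduce to echelon form.
R2 ← R2 + (3/8)·R1: [0, 9/2, 15/2, 39/8, 9/8]
R4 ← R4 + (7/8)·R1: [0, -11/2, -21/2, -85/8, -35/8]
R4 ← R4 + (11/9)·R2: [0, 0, -4/3, -14/3, -3]
Swap R3 ↔ R4
Echelon form has 4 nonzero rows, so rank(A) = 4.

4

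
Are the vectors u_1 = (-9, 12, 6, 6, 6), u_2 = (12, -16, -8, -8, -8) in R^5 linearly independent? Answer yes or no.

Form the matrix with these vectors as rows and row reduce.
R2 ← R2 + (4/3)·R1: [0, 0, 0, 0, 0]
1 nonzero row, so the 2 vectors span a space of dimension 1.
Since 1 < 2, the vectors are linearly dependent.

no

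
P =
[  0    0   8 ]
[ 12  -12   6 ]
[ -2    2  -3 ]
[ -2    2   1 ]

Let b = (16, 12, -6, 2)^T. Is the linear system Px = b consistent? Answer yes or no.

yes

Row reduce the augmented matrix [P | b].
Swap R1 ↔ R2
R3 ← R3 + (1/6)·R1: [0, 0, -2, -4]
R4 ← R4 + (1/6)·R1: [0, 0, 2, 4]
R3 ← R3 + (1/4)·R2: [0, 0, 0, 0]
R4 ← R4 − (1/4)·R2: [0, 0, 0, 0]
The echelon form has 2 nonzero rows, and every pivot lies in the first 3 columns, so rank(P) = rank([P|b]) = 2.
The system is consistent.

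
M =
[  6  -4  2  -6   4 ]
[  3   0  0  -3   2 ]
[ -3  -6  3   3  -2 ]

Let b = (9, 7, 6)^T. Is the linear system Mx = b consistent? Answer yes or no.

no

Row reduce the augmented matrix [M | b].
R2 ← R2 − (1/2)·R1: [0, 2, -1, 0, 0, 5/2]
R3 ← R3 + (1/2)·R1: [0, -8, 4, 0, 0, 21/2]
R3 ← R3 + (4)·R2: [0, 0, 0, 0, 0, 41/2]
The echelon form has 3 nonzero rows; the last pivot sits in the augmented column, so rank(M) = 2 but rank([M|b]) = 3.
Since the ranks differ, the system is inconsistent.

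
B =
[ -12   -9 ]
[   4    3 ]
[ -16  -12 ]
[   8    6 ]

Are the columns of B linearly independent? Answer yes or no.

Row reduce B to echelon form.
R2 ← R2 + (1/3)·R1: [0, 0]
R3 ← R3 − (4/3)·R1: [0, 0]
R4 ← R4 + (2/3)·R1: [0, 0]
1 pivot among 2 columns.
Only 1 < 2 pivot columns, so the columns are linearly dependent.

no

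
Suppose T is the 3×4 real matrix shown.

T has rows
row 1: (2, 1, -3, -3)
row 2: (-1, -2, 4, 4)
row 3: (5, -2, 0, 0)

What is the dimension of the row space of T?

2

Row reduce to echelon form.
R2 ← R2 + (1/2)·R1: [0, -3/2, 5/2, 5/2]
R3 ← R3 − (5/2)·R1: [0, -9/2, 15/2, 15/2]
R3 ← R3 − (3)·R2: [0, 0, 0, 0]
Echelon form has 2 nonzero rows, so rank(T) = 2.
The row space has dimension equal to the rank: 2.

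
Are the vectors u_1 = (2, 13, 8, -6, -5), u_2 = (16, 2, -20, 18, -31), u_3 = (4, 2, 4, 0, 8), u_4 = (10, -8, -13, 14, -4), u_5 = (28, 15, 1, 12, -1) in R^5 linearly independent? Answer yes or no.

no

Form the matrix with these vectors as rows and row reduce.
R2 ← R2 − (8)·R1: [0, -102, -84, 66, 9]
R3 ← R3 − (2)·R1: [0, -24, -12, 12, 18]
R4 ← R4 − (5)·R1: [0, -73, -53, 44, 21]
R5 ← R5 − (14)·R1: [0, -167, -111, 96, 69]
R3 ← R3 − (4/17)·R2: [0, 0, 132/17, -60/17, 270/17]
R4 ← R4 − (73/102)·R2: [0, 0, 121/17, -55/17, 495/34]
R5 ← R5 − (167/102)·R2: [0, 0, 451/17, -205/17, 1845/34]
R4 ← R4 − (11/12)·R3: [0, 0, 0, 0, 0]
R5 ← R5 − (41/12)·R3: [0, 0, 0, 0, 0]
3 nonzero rows, so the 5 vectors span a space of dimension 3.
Since 3 < 5, the vectors are linearly dependent.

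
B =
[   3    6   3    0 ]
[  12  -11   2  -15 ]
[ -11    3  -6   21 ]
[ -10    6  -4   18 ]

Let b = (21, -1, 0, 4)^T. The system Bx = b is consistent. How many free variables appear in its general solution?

1

Row reduce the augmented matrix [B | b].
R2 ← R2 − (4)·R1: [0, -35, -10, -15, -85]
R3 ← R3 + (11/3)·R1: [0, 25, 5, 21, 77]
R4 ← R4 + (10/3)·R1: [0, 26, 6, 18, 74]
R3 ← R3 + (5/7)·R2: [0, 0, -15/7, 72/7, 114/7]
R4 ← R4 + (26/35)·R2: [0, 0, -10/7, 48/7, 76/7]
R4 ← R4 − (2/3)·R3: [0, 0, 0, 0, 0]
The echelon form has 3 nonzero rows, and every pivot lies in the first 4 columns, so rank(B) = rank([B|b]) = 3.
The system is consistent.
Free variables = (unknowns) − (rank) = 4 − 3 = 1.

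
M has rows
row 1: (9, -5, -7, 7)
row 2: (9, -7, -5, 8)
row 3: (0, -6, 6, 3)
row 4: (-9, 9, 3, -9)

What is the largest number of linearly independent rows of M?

Row reduce to echelon form.
R2 ← R2 − R1: [0, -2, 2, 1]
R4 ← R4 + R1: [0, 4, -4, -2]
R3 ← R3 − (3)·R2: [0, 0, 0, 0]
R4 ← R4 + (2)·R2: [0, 0, 0, 0]
Echelon form has 2 nonzero rows, so rank(M) = 2.
The rank gives the maximum number of linearly independent rows: 2.

2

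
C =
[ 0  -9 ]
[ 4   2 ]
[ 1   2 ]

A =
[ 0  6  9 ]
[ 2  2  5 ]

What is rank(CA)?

2

First compute CA:
[[-18, -18, -45],
 [  4,  28,  46],
 [  4,  10,  19]]
Now row reduce the product.
R2 ← R2 + (2/9)·R1: [0, 24, 36]
R3 ← R3 + (2/9)·R1: [0, 6, 9]
R3 ← R3 − (1/4)·R2: [0, 0, 0]
2 nonzero rows, so rank(CA) = 2.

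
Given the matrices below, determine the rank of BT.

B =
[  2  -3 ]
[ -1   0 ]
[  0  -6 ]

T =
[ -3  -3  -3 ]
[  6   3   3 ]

2

First compute BT:
[[-24, -15, -15],
 [  3,   3,   3],
 [-36, -18, -18]]
Now row reduce the product.
R2 ← R2 + (1/8)·R1: [0, 9/8, 9/8]
R3 ← R3 − (3/2)·R1: [0, 9/2, 9/2]
R3 ← R3 − (4)·R2: [0, 0, 0]
2 nonzero rows, so rank(BT) = 2.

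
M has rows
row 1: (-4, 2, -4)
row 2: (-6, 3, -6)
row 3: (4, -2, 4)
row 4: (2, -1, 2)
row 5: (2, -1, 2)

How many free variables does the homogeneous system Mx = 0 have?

Row reduce to echelon form.
R2 ← R2 − (3/2)·R1: [0, 0, 0]
R3 ← R3 + R1: [0, 0, 0]
R4 ← R4 + (1/2)·R1: [0, 0, 0]
R5 ← R5 + (1/2)·R1: [0, 0, 0]
1 nonzero row, so rank(M) = 1.
M has 3 columns; by rank–nullity, nullity = 3 − 1 = 2.

2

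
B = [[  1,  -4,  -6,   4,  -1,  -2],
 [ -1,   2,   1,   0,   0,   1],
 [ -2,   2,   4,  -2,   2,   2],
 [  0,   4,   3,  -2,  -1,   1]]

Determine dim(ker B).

Row reduce to echelon form.
R2 ← R2 + R1: [0, -2, -5, 4, -1, -1]
R3 ← R3 + (2)·R1: [0, -6, -8, 6, 0, -2]
R3 ← R3 − (3)·R2: [0, 0, 7, -6, 3, 1]
R4 ← R4 + (2)·R2: [0, 0, -7, 6, -3, -1]
R4 ← R4 + R3: [0, 0, 0, 0, 0, 0]
3 nonzero rows, so rank(B) = 3.
B has 6 columns; by rank–nullity, nullity = 6 − 3 = 3.

3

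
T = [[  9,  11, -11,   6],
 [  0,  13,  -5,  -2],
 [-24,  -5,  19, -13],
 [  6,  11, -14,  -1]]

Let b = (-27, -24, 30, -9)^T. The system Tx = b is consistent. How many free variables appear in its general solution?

0

Row reduce the augmented matrix [T | b].
R3 ← R3 + (8/3)·R1: [0, 73/3, -31/3, 3, -42]
R4 ← R4 − (2/3)·R1: [0, 11/3, -20/3, -5, 9]
R3 ← R3 − (73/39)·R2: [0, 0, -38/39, 263/39, 38/13]
R4 ← R4 − (11/39)·R2: [0, 0, -205/39, -173/39, 205/13]
R4 ← R4 − (205/38)·R3: [0, 0, 0, -1551/38, 0]
The echelon form has 4 nonzero rows, and every pivot lies in the first 4 columns, so rank(T) = rank([T|b]) = 4.
The system is consistent.
Free variables = (unknowns) − (rank) = 4 − 4 = 0.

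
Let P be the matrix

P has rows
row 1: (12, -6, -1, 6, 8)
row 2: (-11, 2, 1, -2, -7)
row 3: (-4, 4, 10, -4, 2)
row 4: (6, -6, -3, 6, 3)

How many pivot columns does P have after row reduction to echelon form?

3

Row reduce to echelon form.
R2 ← R2 + (11/12)·R1: [0, -7/2, 1/12, 7/2, 1/3]
R3 ← R3 + (1/3)·R1: [0, 2, 29/3, -2, 14/3]
R4 ← R4 − (1/2)·R1: [0, -3, -5/2, 3, -1]
R3 ← R3 + (4/7)·R2: [0, 0, 68/7, 0, 34/7]
R4 ← R4 − (6/7)·R2: [0, 0, -18/7, 0, -9/7]
R4 ← R4 + (9/34)·R3: [0, 0, 0, 0, 0]
Echelon form has 3 nonzero rows, so rank(P) = 3.
Each nonzero row contributes one pivot column: 3 pivot columns.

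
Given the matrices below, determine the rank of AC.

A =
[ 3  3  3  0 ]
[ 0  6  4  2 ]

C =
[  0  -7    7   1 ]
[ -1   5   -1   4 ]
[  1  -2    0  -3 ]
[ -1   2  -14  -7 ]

2

First compute AC:
[[  0, -12,  18,   6],
 [ -4,  26, -34,  -2]]
Now row reduce the product.
Swap R1 ↔ R2
2 nonzero rows, so rank(AC) = 2.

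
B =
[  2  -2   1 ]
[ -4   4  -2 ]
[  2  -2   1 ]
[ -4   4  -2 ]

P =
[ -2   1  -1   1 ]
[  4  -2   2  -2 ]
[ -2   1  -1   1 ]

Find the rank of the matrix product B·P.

First compute BP:
[[-14,   7,  -7,   7],
 [ 28, -14,  14, -14],
 [-14,   7,  -7,   7],
 [ 28, -14,  14, -14]]
Now row reduce the product.
R2 ← R2 + (2)·R1: [0, 0, 0, 0]
R3 ← R3 − R1: [0, 0, 0, 0]
R4 ← R4 + (2)·R1: [0, 0, 0, 0]
1 nonzero row, so rank(BP) = 1.

1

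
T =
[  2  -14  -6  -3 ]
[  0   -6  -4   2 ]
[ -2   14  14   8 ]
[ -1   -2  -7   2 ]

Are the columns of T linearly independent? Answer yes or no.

Row reduce T to echelon form.
R3 ← R3 + R1: [0, 0, 8, 5]
R4 ← R4 + (1/2)·R1: [0, -9, -10, 1/2]
R4 ← R4 − (3/2)·R2: [0, 0, -4, -5/2]
R4 ← R4 + (1/2)·R3: [0, 0, 0, 0]
3 pivots among 4 columns.
Only 3 < 4 pivot columns, so the columns are linearly dependent.

no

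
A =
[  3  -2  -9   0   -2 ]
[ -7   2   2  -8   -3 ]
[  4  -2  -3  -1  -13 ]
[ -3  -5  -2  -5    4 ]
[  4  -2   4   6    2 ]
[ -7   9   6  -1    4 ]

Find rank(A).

5

Row reduce to echelon form.
R2 ← R2 + (7/3)·R1: [0, -8/3, -19, -8, -23/3]
R3 ← R3 − (4/3)·R1: [0, 2/3, 9, -1, -31/3]
R4 ← R4 + R1: [0, -7, -11, -5, 2]
R5 ← R5 − (4/3)·R1: [0, 2/3, 16, 6, 14/3]
R6 ← R6 + (7/3)·R1: [0, 13/3, -15, -1, -2/3]
R3 ← R3 + (1/4)·R2: [0, 0, 17/4, -3, -49/4]
R4 ← R4 − (21/8)·R2: [0, 0, 311/8, 16, 177/8]
R5 ← R5 + (1/4)·R2: [0, 0, 45/4, 4, 11/4]
R6 ← R6 + (13/8)·R2: [0, 0, -367/8, -14, -105/8]
R4 ← R4 − (311/34)·R3: [0, 0, 0, 1477/34, 2281/17]
R5 ← R5 − (45/17)·R3: [0, 0, 0, 203/17, 598/17]
R6 ← R6 + (367/34)·R3: [0, 0, 0, -1577/34, -2471/17]
R5 ← R5 − (58/211)·R4: [0, 0, 0, 0, -360/211]
R6 ← R6 + (1577/1477)·R4: [0, 0, 0, 0, -3090/1477]
R6 ← R6 − (103/84)·R5: [0, 0, 0, 0, 0]
Echelon form has 5 nonzero rows, so rank(A) = 5.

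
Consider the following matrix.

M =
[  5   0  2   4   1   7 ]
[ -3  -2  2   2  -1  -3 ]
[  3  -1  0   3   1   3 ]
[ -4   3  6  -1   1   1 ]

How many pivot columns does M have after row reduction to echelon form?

4

Row reduce to echelon form.
R2 ← R2 + (3/5)·R1: [0, -2, 16/5, 22/5, -2/5, 6/5]
R3 ← R3 − (3/5)·R1: [0, -1, -6/5, 3/5, 2/5, -6/5]
R4 ← R4 + (4/5)·R1: [0, 3, 38/5, 11/5, 9/5, 33/5]
R3 ← R3 − (1/2)·R2: [0, 0, -14/5, -8/5, 3/5, -9/5]
R4 ← R4 + (3/2)·R2: [0, 0, 62/5, 44/5, 6/5, 42/5]
R4 ← R4 + (31/7)·R3: [0, 0, 0, 12/7, 27/7, 3/7]
Echelon form has 4 nonzero rows, so rank(M) = 4.
Each nonzero row contributes one pivot column: 4 pivot columns.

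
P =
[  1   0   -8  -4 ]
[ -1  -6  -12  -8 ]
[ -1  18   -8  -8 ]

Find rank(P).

Row reduce to echelon form.
R2 ← R2 + R1: [0, -6, -20, -12]
R3 ← R3 + R1: [0, 18, -16, -12]
R3 ← R3 + (3)·R2: [0, 0, -76, -48]
Echelon form has 3 nonzero rows, so rank(P) = 3.

3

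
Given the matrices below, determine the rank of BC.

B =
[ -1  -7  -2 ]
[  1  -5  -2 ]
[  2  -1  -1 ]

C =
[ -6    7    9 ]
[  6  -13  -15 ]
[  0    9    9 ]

2

First compute BC:
[[-36,  66,  78],
 [-36,  54,  66],
 [-18,  18,  24]]
Now row reduce the product.
R2 ← R2 − R1: [0, -12, -12]
R3 ← R3 − (1/2)·R1: [0, -15, -15]
R3 ← R3 − (5/4)·R2: [0, 0, 0]
2 nonzero rows, so rank(BC) = 2.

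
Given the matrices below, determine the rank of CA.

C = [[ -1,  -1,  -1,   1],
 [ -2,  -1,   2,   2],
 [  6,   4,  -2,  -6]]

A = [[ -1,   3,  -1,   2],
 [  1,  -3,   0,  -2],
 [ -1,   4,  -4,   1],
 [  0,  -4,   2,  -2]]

First compute CA:
[[  1,  -8,   7,  -3],
 [ -1,  -3,  -2,  -4],
 [  0,  22, -10,  14]]
Now row reduce the product.
R2 ← R2 + R1: [0, -11, 5, -7]
R3 ← R3 + (2)·R2: [0, 0, 0, 0]
2 nonzero rows, so rank(CA) = 2.

2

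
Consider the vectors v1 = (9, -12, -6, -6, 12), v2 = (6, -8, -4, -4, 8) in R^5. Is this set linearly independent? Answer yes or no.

Form the matrix with these vectors as rows and row reduce.
R2 ← R2 − (2/3)·R1: [0, 0, 0, 0, 0]
1 nonzero row, so the 2 vectors span a space of dimension 1.
Since 1 < 2, the vectors are linearly dependent.

no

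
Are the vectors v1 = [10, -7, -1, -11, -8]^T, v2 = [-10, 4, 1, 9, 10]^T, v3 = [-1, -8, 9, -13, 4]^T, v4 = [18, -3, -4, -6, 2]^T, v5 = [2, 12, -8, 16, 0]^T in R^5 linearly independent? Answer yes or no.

no

Form the matrix with these vectors as rows and row reduce.
R2 ← R2 + R1: [0, -3, 0, -2, 2]
R3 ← R3 + (1/10)·R1: [0, -87/10, 89/10, -141/10, 16/5]
R4 ← R4 − (9/5)·R1: [0, 48/5, -11/5, 69/5, 82/5]
R5 ← R5 − (1/5)·R1: [0, 67/5, -39/5, 91/5, 8/5]
R3 ← R3 − (29/10)·R2: [0, 0, 89/10, -83/10, -13/5]
R4 ← R4 + (16/5)·R2: [0, 0, -11/5, 37/5, 114/5]
R5 ← R5 + (67/15)·R2: [0, 0, -39/5, 139/15, 158/15]
R4 ← R4 + (22/89)·R3: [0, 0, 0, 476/89, 1972/89]
R5 ← R5 + (78/89)·R3: [0, 0, 0, 532/267, 2204/267]
R5 ← R5 − (19/51)·R4: [0, 0, 0, 0, 0]
4 nonzero rows, so the 5 vectors span a space of dimension 4.
Since 4 < 5, the vectors are linearly dependent.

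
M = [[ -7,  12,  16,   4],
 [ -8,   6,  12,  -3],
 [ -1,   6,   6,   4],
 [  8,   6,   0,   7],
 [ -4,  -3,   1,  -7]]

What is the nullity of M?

Row reduce to echelon form.
R2 ← R2 − (8/7)·R1: [0, -54/7, -44/7, -53/7]
R3 ← R3 − (1/7)·R1: [0, 30/7, 26/7, 24/7]
R4 ← R4 + (8/7)·R1: [0, 138/7, 128/7, 81/7]
R5 ← R5 − (4/7)·R1: [0, -69/7, -57/7, -65/7]
R3 ← R3 + (5/9)·R2: [0, 0, 2/9, -7/9]
R4 ← R4 + (23/9)·R2: [0, 0, 20/9, -70/9]
R5 ← R5 − (23/18)·R2: [0, 0, -1/9, 7/18]
R4 ← R4 − (10)·R3: [0, 0, 0, 0]
R5 ← R5 + (1/2)·R3: [0, 0, 0, 0]
3 nonzero rows, so rank(M) = 3.
M has 4 columns; by rank–nullity, nullity = 4 − 3 = 1.

1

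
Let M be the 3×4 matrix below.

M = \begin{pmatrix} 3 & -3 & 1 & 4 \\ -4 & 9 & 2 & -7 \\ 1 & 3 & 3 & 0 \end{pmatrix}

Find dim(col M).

2

Row reduce to echelon form.
R2 ← R2 + (4/3)·R1: [0, 5, 10/3, -5/3]
R3 ← R3 − (1/3)·R1: [0, 4, 8/3, -4/3]
R3 ← R3 − (4/5)·R2: [0, 0, 0, 0]
Echelon form has 2 nonzero rows, so rank(M) = 2.
The column space has dimension equal to the rank: 2.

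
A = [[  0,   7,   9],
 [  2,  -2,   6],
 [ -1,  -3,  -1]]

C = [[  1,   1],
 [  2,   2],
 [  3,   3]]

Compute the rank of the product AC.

First compute AC:
[[ 41,  41],
 [ 16,  16],
 [-10, -10]]
Now row reduce the product.
R2 ← R2 − (16/41)·R1: [0, 0]
R3 ← R3 + (10/41)·R1: [0, 0]
1 nonzero row, so rank(AC) = 1.

1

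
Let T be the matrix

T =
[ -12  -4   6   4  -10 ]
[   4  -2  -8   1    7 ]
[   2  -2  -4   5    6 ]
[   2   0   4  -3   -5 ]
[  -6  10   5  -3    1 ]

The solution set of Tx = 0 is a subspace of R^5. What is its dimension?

1

Row reduce to echelon form.
R2 ← R2 + (1/3)·R1: [0, -10/3, -6, 7/3, 11/3]
R3 ← R3 + (1/6)·R1: [0, -8/3, -3, 17/3, 13/3]
R4 ← R4 + (1/6)·R1: [0, -2/3, 5, -7/3, -20/3]
R5 ← R5 − (1/2)·R1: [0, 12, 2, -5, 6]
R3 ← R3 − (4/5)·R2: [0, 0, 9/5, 19/5, 7/5]
R4 ← R4 − (1/5)·R2: [0, 0, 31/5, -14/5, -37/5]
R5 ← R5 + (18/5)·R2: [0, 0, -98/5, 17/5, 96/5]
R4 ← R4 − (31/9)·R3: [0, 0, 0, -143/9, -110/9]
R5 ← R5 + (98/9)·R3: [0, 0, 0, 403/9, 310/9]
R5 ← R5 + (31/11)·R4: [0, 0, 0, 0, 0]
4 nonzero rows, so rank(T) = 4.
T has 5 columns; by rank–nullity, nullity = 5 − 4 = 1.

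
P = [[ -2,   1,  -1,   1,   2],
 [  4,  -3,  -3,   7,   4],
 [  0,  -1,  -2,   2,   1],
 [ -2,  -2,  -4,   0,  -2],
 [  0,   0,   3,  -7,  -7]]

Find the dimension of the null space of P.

Row reduce to echelon form.
R2 ← R2 + (2)·R1: [0, -1, -5, 9, 8]
R4 ← R4 − R1: [0, -3, -3, -1, -4]
R3 ← R3 − R2: [0, 0, 3, -7, -7]
R4 ← R4 − (3)·R2: [0, 0, 12, -28, -28]
R4 ← R4 − (4)·R3: [0, 0, 0, 0, 0]
R5 ← R5 − R3: [0, 0, 0, 0, 0]
3 nonzero rows, so rank(P) = 3.
P has 5 columns; by rank–nullity, nullity = 5 − 3 = 2.

2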